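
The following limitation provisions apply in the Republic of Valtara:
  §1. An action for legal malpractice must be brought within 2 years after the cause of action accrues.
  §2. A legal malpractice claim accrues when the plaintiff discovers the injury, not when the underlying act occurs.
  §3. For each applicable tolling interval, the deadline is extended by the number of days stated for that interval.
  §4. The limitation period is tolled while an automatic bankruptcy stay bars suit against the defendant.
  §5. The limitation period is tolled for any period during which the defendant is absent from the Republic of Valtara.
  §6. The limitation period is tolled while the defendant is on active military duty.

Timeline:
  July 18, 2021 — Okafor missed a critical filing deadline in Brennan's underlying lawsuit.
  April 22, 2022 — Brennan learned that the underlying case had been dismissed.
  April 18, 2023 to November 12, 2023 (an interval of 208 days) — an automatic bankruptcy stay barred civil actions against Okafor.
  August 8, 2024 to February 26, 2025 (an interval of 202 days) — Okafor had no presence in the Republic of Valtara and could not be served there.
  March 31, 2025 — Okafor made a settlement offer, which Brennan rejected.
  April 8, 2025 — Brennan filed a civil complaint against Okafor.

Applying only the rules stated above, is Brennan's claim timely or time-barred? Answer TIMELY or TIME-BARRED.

TIMELY

The claim did not accrue until Brennan discovered the injury on April 22, 2022; the July 18, 2021 act date does not start the clock under the stated rule.
Adding the 2 years base period to April 22, 2022 gives a deadline of April 22, 2024, before any tolling.
Because the automatic bankruptcy stay ran from April 18, 2023 to November 12, 2023, the deadline is extended by 208 days to November 16, 2024.
Because the defendant's absence from the jurisdiction ran from August 8, 2024 to February 26, 2025, the deadline is extended by 202 days to June 6, 2025.
Nothing else in the chronology tolls or restarts the period.
Brennan filed on April 8, 2025, before the June 6, 2025 deadline, so the action is timely.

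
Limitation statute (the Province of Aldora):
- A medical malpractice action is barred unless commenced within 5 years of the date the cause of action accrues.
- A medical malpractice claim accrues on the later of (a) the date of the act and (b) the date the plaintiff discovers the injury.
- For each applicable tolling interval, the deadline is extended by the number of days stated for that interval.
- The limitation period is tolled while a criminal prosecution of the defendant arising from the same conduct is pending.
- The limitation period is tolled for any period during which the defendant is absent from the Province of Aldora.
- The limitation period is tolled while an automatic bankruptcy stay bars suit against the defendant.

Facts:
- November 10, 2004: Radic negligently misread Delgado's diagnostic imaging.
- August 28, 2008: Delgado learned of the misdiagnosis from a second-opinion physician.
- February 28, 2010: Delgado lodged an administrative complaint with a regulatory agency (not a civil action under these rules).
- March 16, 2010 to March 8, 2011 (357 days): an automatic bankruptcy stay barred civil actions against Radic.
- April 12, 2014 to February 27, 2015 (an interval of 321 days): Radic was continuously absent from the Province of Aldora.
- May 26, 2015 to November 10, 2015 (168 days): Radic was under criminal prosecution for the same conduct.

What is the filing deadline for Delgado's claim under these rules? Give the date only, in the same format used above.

The claim accrued on August 28, 2008 — the later of the November 10, 2004 act and the August 28, 2008 discovery.
5 years from August 28, 2008 is August 28, 2013.
Because the automatic bankruptcy stay ran from March 16, 2010 to March 8, 2011, the deadline is extended by 357 days to August 20, 2014.
The defendant's absence from the jurisdiction from April 12, 2014 to February 27, 2015 tolled the period for 321 days, extending the deadline to July 7, 2015.
Because the pending criminal prosecution ran from May 26, 2015 to November 10, 2015, the deadline is extended by 168 days to December 22, 2015.
Nothing else in the chronology tolls or restarts the period.

December 22, 2015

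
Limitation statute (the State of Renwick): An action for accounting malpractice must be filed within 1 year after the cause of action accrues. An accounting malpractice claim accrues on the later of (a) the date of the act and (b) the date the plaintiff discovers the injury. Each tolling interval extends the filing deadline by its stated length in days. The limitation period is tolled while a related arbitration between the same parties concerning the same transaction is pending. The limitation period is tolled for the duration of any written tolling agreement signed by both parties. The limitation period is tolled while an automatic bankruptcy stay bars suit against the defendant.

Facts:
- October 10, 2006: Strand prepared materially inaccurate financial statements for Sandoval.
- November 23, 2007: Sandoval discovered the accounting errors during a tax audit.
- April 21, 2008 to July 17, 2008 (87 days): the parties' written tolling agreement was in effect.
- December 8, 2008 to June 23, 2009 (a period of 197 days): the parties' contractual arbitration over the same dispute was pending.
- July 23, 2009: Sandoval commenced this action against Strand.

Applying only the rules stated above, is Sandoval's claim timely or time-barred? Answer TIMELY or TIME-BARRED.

Because discovery on November 23, 2007 post-dates the October 10, 2006 act, accrual under the later-of rule falls on November 23, 2007.
The untolled deadline — 1 year after November 23, 2007 — is November 23, 2008.
Because the written tolling agreement ran from April 21, 2008 to July 17, 2008, the deadline is extended by 87 days to February 18, 2009.
The period was tolled for 197 days by the pending related arbitration (December 8, 2008 to June 23, 2009), pushing the deadline to September 3, 2009.
Sandoval filed on July 23, 2009, before the September 3, 2009 deadline, so the action is timely.

TIMELY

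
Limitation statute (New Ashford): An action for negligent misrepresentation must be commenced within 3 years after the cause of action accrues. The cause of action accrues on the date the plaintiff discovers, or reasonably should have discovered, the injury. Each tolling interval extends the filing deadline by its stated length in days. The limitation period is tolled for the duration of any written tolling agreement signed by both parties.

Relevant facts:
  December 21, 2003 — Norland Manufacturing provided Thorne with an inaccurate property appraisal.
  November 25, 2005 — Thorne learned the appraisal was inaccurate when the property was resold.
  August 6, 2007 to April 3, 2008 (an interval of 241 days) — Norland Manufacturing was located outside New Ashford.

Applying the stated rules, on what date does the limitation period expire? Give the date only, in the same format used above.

The claim did not accrue until Thorne discovered the injury on November 25, 2005; the December 21, 2003 act date does not start the clock under the stated rule.
3 years from November 25, 2005 is November 25, 2008.
Although the defendant's absence ran from August 6, 2007 to April 3, 2008, the stated rules do not make that a tolling event, so it is disregarded.

November 25, 2008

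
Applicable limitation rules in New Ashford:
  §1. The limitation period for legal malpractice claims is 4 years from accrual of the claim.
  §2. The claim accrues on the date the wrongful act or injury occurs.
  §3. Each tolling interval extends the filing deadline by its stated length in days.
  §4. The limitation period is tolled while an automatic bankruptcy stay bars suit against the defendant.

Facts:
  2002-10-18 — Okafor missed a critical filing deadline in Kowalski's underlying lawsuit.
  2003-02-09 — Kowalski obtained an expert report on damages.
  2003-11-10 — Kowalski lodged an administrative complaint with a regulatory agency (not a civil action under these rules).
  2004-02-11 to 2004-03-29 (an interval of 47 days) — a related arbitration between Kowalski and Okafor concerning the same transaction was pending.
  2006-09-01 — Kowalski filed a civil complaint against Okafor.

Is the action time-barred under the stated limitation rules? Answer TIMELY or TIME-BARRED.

The limitation period began to run on 2002-10-18.
The untolled deadline — 4 years after 2002-10-18 — is 2006-10-18.
The pending related arbitration from 2004-02-11 to 2004-03-29 does not toll the period, because no stated rule makes a pending arbitration a tolling event.
The other events in the timeline have no effect on the limitation period under the stated rules.
The 2006-09-01 filing precedes the 2006-10-18 deadline; the claim is timely.

TIMELY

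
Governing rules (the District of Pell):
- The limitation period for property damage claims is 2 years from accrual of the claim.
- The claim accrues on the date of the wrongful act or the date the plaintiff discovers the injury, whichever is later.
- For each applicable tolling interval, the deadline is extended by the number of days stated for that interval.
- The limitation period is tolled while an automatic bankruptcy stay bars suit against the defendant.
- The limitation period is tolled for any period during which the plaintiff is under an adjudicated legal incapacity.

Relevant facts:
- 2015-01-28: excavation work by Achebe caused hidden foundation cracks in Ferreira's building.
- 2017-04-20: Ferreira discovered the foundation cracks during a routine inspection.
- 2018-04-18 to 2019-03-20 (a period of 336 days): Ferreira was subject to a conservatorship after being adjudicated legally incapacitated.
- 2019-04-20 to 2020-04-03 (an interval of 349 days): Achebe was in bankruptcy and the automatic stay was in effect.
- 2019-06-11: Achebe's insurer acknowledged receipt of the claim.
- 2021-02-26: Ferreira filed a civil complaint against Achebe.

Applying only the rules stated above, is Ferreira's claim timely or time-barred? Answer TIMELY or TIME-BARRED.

TIMELY

The claim accrued on 2017-04-20 — the later of the 2015-01-28 act and the 2017-04-20 discovery.
2 years from 2017-04-20 is 2019-04-20.
Because the plaintiff's legal incapacity ran from 2018-04-18 to 2019-03-20, the deadline is extended by 336 days to 2020-03-21.
Because the automatic bankruptcy stay ran from 2019-04-20 to 2020-04-03, the deadline is extended by 349 days to 2021-03-05.
The other events in the timeline have no effect on the limitation period under the stated rules.
Ferreira filed on 2021-02-26, before the 2021-03-05 deadline, so the action is timely.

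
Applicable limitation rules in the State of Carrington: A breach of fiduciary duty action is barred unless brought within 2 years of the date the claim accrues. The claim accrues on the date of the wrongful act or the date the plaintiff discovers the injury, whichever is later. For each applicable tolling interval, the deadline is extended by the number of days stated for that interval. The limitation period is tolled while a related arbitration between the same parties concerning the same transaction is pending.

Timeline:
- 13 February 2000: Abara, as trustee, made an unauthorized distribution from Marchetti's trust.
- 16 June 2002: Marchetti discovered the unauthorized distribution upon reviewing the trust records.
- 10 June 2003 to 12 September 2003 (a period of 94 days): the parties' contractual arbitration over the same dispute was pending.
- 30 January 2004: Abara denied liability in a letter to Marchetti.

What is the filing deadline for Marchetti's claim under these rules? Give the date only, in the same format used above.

Because discovery on 16 June 2002 post-dates the 13 February 2000 act, accrual under the later-of rule falls on 16 June 2002.
Adding the 2 years base period to 16 June 2002 gives a deadline of 16 June 2004, before any tolling.
The pending related arbitration from 10 June 2003 to 12 September 2003 tolled the period for 94 days, extending the deadline to 18 September 2004.
The other events in the timeline have no effect on the limitation period under the stated rules.

18 September 2004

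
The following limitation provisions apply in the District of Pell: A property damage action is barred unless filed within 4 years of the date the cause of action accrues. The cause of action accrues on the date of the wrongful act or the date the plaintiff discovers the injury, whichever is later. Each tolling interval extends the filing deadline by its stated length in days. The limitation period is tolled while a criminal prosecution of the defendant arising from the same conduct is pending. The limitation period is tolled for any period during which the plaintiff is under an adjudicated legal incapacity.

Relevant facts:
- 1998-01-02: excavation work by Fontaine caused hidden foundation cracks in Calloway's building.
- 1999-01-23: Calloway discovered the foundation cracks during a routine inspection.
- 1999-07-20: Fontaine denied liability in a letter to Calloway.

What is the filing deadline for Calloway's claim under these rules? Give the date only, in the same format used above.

The claim accrued on 1999-01-23 — the later of the 1998-01-02 act and the 1999-01-23 discovery.
4 years from 1999-01-23 is 2003-01-23.
None of the other events listed affects the running of the period under the stated rules.

2003-01-23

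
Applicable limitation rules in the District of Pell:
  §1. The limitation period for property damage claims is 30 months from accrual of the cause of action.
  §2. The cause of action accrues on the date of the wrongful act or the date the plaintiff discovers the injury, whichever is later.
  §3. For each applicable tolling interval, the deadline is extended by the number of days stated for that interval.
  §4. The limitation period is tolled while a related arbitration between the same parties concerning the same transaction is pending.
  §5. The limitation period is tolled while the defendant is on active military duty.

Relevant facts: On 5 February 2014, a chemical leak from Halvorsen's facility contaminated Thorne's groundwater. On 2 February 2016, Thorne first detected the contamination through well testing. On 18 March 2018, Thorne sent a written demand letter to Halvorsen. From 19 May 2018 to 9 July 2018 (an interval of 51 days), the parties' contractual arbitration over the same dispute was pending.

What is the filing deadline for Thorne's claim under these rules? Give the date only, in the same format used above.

22 September 2018

Because discovery on 2 February 2016 post-dates the 5 February 2014 act, accrual under the later-of rule falls on 2 February 2016.
Adding the 30 months base period to 2 February 2016 gives a deadline of 2 August 2018, before any tolling.
The period was tolled for 51 days by the pending related arbitration (19 May 2018 to 9 July 2018), pushing the deadline to 22 September 2018.
Nothing else in the chronology tolls or restarts the period.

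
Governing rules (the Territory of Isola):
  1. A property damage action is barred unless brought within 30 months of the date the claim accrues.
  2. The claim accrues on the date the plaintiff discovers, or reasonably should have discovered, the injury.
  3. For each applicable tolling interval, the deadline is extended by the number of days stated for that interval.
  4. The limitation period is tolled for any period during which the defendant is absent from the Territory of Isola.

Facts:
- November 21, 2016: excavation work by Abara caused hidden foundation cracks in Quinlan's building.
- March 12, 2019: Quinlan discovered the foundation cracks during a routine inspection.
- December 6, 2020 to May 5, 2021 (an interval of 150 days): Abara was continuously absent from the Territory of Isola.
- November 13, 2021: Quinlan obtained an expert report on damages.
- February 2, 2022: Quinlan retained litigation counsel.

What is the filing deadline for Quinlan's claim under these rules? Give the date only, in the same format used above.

The claim did not accrue until Quinlan discovered the injury on March 12, 2019; the November 21, 2016 act date does not start the clock under the stated rule.
30 months from March 12, 2019 is September 12, 2021.
The defendant's absence from the jurisdiction from December 6, 2020 to May 5, 2021 tolled the period for 150 days, extending the deadline to February 9, 2022.
None of the other events listed affects the running of the period under the stated rules.

February 9, 2022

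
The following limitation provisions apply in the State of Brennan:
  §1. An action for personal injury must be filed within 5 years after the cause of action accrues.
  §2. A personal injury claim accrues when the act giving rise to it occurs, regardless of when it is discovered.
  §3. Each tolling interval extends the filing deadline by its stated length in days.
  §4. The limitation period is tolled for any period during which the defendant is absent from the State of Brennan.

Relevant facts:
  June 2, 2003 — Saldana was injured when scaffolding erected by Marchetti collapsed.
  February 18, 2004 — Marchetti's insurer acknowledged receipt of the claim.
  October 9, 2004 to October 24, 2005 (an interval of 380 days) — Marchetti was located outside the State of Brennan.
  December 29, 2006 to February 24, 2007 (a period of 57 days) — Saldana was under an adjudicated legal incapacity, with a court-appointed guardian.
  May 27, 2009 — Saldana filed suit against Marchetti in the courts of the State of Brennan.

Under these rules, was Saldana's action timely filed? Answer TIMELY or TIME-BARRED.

TIMELY

The limitation period began to run on June 2, 2003.
The untolled deadline — 5 years after June 2, 2003 — is June 2, 2008.
Because the defendant's absence from the jurisdiction ran from October 9, 2004 to October 24, 2005, the deadline is extended by 380 days to June 17, 2009.
Although the plaintiff's incapacity ran from December 29, 2006 to February 24, 2007, the stated rules do not make that a tolling event, so it is disregarded.
The other events in the timeline have no effect on the limitation period under the stated rules.
The May 27, 2009 filing precedes the June 17, 2009 deadline; the claim is timely.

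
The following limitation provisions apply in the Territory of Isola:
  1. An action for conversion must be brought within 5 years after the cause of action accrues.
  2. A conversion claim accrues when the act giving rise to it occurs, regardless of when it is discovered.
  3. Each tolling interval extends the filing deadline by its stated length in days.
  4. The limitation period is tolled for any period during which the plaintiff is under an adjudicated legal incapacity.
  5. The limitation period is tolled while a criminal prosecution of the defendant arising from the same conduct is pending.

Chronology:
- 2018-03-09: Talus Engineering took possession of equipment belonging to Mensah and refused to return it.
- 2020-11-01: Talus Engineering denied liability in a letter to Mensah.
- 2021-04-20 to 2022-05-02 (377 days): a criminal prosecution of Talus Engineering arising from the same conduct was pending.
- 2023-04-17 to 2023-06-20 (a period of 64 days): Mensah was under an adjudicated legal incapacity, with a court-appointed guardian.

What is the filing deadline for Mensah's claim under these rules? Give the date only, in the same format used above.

2024-05-23

The claim accrued on 2018-03-09, when the wrongful act occurred.
Adding the 5 years base period to 2018-03-09 gives a deadline of 2023-03-09, before any tolling.
The pending criminal prosecution from 2021-04-20 to 2022-05-02 tolled the period for 377 days, extending the deadline to 2024-03-20.
The plaintiff's legal incapacity from 2023-04-17 to 2023-06-20 tolled the period for 64 days, extending the deadline to 2024-05-23.
None of the other events listed affects the running of the period under the stated rules.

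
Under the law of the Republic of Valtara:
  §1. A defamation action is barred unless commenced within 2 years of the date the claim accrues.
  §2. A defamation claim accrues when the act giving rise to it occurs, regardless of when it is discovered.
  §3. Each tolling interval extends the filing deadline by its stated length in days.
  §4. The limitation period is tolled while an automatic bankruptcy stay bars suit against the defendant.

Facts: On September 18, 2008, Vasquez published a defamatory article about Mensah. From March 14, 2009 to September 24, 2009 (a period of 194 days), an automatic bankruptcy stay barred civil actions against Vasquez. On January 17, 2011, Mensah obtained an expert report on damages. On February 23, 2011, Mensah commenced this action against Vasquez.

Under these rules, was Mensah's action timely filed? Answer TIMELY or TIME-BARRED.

TIMELY

The claim accrued on September 18, 2008, when the wrongful act occurred.
The untolled deadline — 2 years after September 18, 2008 — is September 18, 2010.
The period was tolled for 194 days by the automatic bankruptcy stay (March 14, 2009 to September 24, 2009), pushing the deadline to March 31, 2011.
None of the other events listed affects the running of the period under the stated rules.
Mensah filed on February 23, 2011, before the March 31, 2011 deadline, so the action is timely.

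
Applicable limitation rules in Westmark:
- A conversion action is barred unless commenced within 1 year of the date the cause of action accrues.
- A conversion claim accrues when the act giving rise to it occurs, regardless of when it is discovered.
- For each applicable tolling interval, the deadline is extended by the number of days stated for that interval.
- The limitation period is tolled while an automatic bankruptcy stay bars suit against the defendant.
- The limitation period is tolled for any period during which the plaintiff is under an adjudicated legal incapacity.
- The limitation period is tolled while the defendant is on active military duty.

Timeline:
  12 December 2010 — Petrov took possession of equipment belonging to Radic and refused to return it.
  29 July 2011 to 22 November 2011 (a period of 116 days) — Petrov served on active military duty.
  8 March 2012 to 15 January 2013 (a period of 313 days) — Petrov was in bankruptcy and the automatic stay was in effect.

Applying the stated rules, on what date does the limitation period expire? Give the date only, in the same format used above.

The claim accrued on 12 December 2010, when the wrongful act occurred.
1 year from 12 December 2010 is 12 December 2011.
Because the defendant's active military service ran from 29 July 2011 to 22 November 2011, the deadline is extended by 116 days to 6 April 2012.
Because the automatic bankruptcy stay ran from 8 March 2012 to 15 January 2013, the deadline is extended by 313 days to 13 February 2013.

13 February 2013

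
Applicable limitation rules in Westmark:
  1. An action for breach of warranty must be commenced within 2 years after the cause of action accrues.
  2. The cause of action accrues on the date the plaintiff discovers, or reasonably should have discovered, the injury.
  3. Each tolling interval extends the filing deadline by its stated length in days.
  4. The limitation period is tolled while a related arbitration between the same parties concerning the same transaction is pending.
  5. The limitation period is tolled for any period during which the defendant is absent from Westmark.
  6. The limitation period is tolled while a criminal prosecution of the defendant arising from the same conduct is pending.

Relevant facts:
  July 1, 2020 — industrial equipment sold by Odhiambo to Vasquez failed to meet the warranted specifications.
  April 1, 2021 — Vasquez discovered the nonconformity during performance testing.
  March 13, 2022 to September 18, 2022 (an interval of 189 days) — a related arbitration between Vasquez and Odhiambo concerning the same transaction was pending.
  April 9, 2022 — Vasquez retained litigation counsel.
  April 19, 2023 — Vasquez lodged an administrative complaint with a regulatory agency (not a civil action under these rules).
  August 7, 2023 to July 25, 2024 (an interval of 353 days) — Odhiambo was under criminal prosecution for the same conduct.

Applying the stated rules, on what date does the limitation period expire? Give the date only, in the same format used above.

September 24, 2024

Accrual is tied to discovery, so the period began on April 1, 2021 rather than on July 1, 2020 when the act occurred.
The untolled deadline — 2 years after April 1, 2021 — is April 1, 2023.
Because the pending related arbitration ran from March 13, 2022 to September 18, 2022, the deadline is extended by 189 days to October 7, 2023.
The pending criminal prosecution from August 7, 2023 to July 25, 2024 tolled the period for 353 days, extending the deadline to September 24, 2024.
None of the other events listed affects the running of the period under the stated rules.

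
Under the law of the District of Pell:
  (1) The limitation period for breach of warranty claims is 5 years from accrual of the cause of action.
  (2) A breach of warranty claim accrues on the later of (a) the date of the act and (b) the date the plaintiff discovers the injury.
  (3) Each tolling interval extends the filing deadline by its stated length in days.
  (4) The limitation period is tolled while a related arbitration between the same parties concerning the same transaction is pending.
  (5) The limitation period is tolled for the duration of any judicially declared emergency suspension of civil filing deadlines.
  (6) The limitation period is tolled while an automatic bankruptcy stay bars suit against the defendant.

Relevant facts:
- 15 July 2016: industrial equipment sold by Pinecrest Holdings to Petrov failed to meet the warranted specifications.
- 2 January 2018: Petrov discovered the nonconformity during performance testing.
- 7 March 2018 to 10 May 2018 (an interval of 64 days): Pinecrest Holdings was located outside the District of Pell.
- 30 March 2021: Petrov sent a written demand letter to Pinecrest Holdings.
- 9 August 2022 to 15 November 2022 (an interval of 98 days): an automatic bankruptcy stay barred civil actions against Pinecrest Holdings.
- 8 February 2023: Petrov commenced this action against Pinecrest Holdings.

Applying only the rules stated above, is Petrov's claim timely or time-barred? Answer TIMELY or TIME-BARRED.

Because discovery on 2 January 2018 post-dates the 15 July 2016 act, accrual under the later-of rule falls on 2 January 2018.
The untolled deadline — 5 years after 2 January 2018 — is 2 January 2023.
The automatic bankruptcy stay from 9 August 2022 to 15 November 2022 tolled the period for 98 days, extending the deadline to 10 April 2023.
The defendant's absence from the jurisdiction from 7 March 2018 to 10 May 2018 does not toll the period, because no stated rule makes the defendant's absence a tolling event.
None of the other events listed affects the running of the period under the stated rules.
Filing on 8 February 2023 beat the 10 April 2023 deadline — the action is timely.

TIMELY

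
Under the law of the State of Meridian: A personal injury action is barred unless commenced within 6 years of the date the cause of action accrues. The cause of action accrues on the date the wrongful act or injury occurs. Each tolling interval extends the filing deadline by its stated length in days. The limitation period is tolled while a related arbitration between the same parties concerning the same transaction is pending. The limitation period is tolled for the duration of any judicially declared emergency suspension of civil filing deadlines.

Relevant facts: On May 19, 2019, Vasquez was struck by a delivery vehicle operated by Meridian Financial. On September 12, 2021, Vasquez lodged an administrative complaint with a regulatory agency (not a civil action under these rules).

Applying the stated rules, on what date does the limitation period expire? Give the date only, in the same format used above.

The claim accrued on May 19, 2019, when the wrongful act occurred.
The untolled deadline — 6 years after May 19, 2019 — is May 19, 2025.
The other events in the timeline have no effect on the limitation period under the stated rules.

May 19, 2025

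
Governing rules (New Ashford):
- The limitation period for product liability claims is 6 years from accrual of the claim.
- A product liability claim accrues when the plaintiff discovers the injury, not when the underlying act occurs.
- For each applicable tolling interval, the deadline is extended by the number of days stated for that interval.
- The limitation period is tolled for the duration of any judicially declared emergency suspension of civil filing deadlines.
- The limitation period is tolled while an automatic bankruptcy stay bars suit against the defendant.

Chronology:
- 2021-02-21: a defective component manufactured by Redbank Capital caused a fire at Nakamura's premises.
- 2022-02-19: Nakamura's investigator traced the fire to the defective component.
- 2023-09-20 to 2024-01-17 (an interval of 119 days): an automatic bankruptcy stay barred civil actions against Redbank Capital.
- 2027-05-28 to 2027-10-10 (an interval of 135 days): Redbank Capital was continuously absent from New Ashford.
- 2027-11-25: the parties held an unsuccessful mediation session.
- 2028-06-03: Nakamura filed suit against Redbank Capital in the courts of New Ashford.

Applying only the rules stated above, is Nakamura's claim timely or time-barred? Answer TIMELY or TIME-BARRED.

The claim did not accrue until Nakamura discovered the injury on 2022-02-19; the 2021-02-21 act date does not start the clock under the stated rule.
The untolled deadline — 6 years after 2022-02-19 — is 2028-02-19.
The automatic bankruptcy stay from 2023-09-20 to 2024-01-17 tolled the period for 119 days, extending the deadline to 2028-06-17.
No stated provision tolls the period for the defendant's absence, so the interval from 2027-05-28 to 2027-10-10 has no effect on the deadline.
Nothing else in the chronology tolls or restarts the period.
Filing on 2028-06-03 beat the 2028-06-17 deadline — the action is timely.

TIMELY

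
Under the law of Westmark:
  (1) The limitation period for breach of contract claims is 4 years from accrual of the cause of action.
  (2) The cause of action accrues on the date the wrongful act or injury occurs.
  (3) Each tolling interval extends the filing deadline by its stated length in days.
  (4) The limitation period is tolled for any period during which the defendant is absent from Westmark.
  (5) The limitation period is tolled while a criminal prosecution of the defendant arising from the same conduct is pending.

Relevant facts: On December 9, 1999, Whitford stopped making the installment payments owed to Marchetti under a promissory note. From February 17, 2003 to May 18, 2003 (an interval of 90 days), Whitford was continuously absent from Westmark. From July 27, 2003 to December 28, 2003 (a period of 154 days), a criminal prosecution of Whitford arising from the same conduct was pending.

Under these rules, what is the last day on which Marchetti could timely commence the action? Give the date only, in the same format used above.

The claim accrued on December 9, 1999, when the wrongful act occurred.
4 years from December 9, 1999 is December 9, 2003.
Because the defendant's absence from the jurisdiction ran from February 17, 2003 to May 18, 2003, the deadline is extended by 90 days to March 8, 2004.
The period was tolled for 154 days by the pending criminal prosecution (July 27, 2003 to December 28, 2003), pushing the deadline to August 9, 2004.

August 9, 2004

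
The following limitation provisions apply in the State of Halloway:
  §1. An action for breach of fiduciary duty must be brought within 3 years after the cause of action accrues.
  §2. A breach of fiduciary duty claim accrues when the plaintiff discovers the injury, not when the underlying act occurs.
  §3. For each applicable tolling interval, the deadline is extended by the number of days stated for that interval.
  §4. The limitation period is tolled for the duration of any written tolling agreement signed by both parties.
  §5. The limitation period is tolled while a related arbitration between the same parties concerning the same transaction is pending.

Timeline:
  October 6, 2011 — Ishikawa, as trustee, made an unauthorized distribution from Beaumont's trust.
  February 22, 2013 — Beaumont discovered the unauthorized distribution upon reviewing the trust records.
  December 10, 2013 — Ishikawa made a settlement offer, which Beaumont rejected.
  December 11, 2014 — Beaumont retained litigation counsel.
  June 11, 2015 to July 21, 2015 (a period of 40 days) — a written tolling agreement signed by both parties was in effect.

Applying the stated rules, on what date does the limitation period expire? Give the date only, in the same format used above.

April 2, 2016

Under the discovery rule, the claim accrued on February 22, 2013, when Beaumont discovered the injury — not on the October 6, 2011 date of the underlying act.
3 years from February 22, 2013 is February 22, 2016.
The written tolling agreement from June 11, 2015 to July 21, 2015 tolled the period for 40 days, extending the deadline to April 2, 2016.
None of the other events listed affects the running of the period under the stated rules.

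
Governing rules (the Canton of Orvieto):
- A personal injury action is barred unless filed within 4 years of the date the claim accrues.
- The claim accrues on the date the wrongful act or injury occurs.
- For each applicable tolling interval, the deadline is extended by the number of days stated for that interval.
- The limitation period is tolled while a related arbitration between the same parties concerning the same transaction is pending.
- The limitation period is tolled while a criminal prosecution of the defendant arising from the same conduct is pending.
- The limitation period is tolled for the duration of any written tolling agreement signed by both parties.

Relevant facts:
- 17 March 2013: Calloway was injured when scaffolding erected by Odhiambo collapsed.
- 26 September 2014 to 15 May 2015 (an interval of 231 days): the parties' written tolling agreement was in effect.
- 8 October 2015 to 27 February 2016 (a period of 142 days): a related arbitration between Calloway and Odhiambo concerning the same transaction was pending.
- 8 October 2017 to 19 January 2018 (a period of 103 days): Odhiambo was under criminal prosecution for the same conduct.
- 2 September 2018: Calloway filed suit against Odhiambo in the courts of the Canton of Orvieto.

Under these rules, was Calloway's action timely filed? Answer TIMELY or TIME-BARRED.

TIME-BARRED

The claim accrued on 17 March 2013, when the wrongful act occurred.
4 years from 17 March 2013 is 17 March 2017.
The period was tolled for 231 days by the written tolling agreement (26 September 2014 to 15 May 2015), pushing the deadline to 3 November 2017.
The pending related arbitration from 8 October 2015 to 27 February 2016 tolled the period for 142 days, extending the deadline to 25 March 2018.
Because the pending criminal prosecution ran from 8 October 2017 to 19 January 2018, the deadline is extended by 103 days to 6 July 2018.
Filing on 2 September 2018 missed the 6 July 2018 deadline — the action is time-barred.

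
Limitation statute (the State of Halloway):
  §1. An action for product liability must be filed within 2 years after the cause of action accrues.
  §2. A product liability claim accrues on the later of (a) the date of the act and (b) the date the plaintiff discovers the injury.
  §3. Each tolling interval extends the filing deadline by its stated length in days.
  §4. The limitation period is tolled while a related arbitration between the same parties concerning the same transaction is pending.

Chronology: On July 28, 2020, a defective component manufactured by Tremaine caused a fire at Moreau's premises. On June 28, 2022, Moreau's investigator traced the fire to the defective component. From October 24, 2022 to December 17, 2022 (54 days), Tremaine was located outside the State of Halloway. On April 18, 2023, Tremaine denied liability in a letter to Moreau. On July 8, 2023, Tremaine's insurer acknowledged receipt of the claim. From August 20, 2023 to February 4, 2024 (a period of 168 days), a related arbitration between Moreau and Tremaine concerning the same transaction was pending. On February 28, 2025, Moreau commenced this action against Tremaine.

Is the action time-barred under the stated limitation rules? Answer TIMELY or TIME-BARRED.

TIME-BARRED

Because discovery on June 28, 2022 post-dates the July 28, 2020 act, accrual under the later-of rule falls on June 28, 2022.
Adding the 2 years base period to June 28, 2022 gives a deadline of June 28, 2024, before any tolling.
Because the pending related arbitration ran from August 20, 2023 to February 4, 2024, the deadline is extended by 168 days to December 13, 2024.
The defendant's absence from the jurisdiction from October 24, 2022 to December 17, 2022 does not toll the period, because no stated rule makes the defendant's absence a tolling event.
The other events in the timeline have no effect on the limitation period under the stated rules.
The February 28, 2025 filing falls after the December 13, 2024 deadline; the claim is time-barred.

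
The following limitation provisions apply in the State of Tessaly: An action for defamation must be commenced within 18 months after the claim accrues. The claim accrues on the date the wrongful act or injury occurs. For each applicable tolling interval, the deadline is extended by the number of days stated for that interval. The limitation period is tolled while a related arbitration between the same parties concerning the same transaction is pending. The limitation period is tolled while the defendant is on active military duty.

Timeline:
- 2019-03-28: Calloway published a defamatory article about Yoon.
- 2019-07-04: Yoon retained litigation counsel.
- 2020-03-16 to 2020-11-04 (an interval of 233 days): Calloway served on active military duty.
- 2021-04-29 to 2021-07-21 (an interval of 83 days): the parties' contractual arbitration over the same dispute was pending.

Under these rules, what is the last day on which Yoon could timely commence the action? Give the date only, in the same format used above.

2021-08-10

The claim accrued on 2019-03-28, the date of the act.
18 months from 2019-03-28 is 2020-09-28.
Because the defendant's active military service ran from 2020-03-16 to 2020-11-04, the deadline is extended by 233 days to 2021-05-19.
The period was tolled for 83 days by the pending related arbitration (2021-04-29 to 2021-07-21), pushing the deadline to 2021-08-10.
Nothing else in the chronology tolls or restarts the period.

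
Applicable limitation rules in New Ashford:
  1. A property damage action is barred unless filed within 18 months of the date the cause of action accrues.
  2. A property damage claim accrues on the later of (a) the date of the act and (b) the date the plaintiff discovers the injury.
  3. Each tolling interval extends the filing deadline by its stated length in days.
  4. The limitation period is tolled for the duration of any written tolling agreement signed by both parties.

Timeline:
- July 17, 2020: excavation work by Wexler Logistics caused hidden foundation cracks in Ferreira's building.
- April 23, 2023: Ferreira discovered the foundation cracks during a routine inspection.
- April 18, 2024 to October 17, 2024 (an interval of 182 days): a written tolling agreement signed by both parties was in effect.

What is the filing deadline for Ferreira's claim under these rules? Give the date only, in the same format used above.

Taking the later of the act (July 17, 2020) and discovery (April 23, 2023), the claim accrued on April 23, 2023.
Adding the 18 months base period to April 23, 2023 gives a deadline of October 23, 2024, before any tolling.
The written tolling agreement from April 18, 2024 to October 17, 2024 tolled the period for 182 days, extending the deadline to April 23, 2025.

April 23, 2025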